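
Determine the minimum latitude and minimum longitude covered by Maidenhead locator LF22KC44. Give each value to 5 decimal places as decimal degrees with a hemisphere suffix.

37.90000° S, 44.86667° E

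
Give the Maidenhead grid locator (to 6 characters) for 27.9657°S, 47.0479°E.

Offset from 180°W / 90°S: lon 227.0479°, lat 62.0343°.
Field (20°×10°, letters A–R): 227.0479/20 → 11 → L, 62.0343/10 → 6 → G; chars LG.
Square (2°×1°, digits 0–9): 7.0479/2 → 3, 2.0343/1 → 2; chars 32.
Subsquare (5′×2.5′, letters a–x): 1.0479/0.0833333 → 12 → m, 0.0343/0.0416667 → 0 → a; chars ma.

LG32ma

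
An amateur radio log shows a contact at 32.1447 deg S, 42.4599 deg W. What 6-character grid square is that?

Offset from 180°W / 90°S: lon 137.5401°, lat 57.8553°.
Field: lon ⌊137.5401/20⌋ = 6 → G; lat ⌊57.8553/10⌋ = 5 → F.
Square: lon ⌊17.5401/2⌋ = 8; lat ⌊7.8553/1⌋ = 7.
Subsquare: lon ⌊1.5401/0.0833333⌋ = 18 → s; lat ⌊0.8553/0.0416667⌋ = 20 → u.

GF87su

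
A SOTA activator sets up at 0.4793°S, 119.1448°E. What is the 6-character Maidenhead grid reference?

Shift to the Maidenhead origin (180°W, 90°S): lon 299.1448, lat 89.5207.
Field: 299.1448/20 → 14 → O, 89.5207/10 → 8 → I; chars OI.
Square: 19.1448/2 → 9, 9.5207/1 → 9; chars 99.
Subsquare: 1.1448/0.0833333 → 13 → n, 0.5207/0.0416667 → 12 → m; chars nm.

OI99nm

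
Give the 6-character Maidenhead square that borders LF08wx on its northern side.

LF09wa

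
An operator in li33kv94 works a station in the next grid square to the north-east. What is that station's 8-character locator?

LI33lv05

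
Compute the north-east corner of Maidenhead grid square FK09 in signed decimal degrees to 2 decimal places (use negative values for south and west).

20.00, -78.00

Field F=5, K=10: +5·20° lon, +10·10° lat → SW at lon -80°, lat 10°.
Square 0, 9: +0·2° lon, +9·1° lat → SW at lon -80°, lat 19°.
Cell spans 2° lon × 1° lat. NE corner is SW corner plus one full cell.
latitude 20.00, longitude -78.00.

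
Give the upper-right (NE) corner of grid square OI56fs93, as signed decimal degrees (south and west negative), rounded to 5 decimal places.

-3.23333, 110.50000

Field O=14, I=8: +14·20° lon, +8·10° lat → SW at lon 100°, lat -10°.
Square 5, 6: +5·2° lon, +6·1° lat → SW at lon 110°, lat -4°.
Subsquare f=5, s=18: +5·0.0833333° lon, +18·0.0416667° lat → SW at lon 110.417°, lat -3.25°.
Extended square 9, 3: +9·0.00833333° lon, +3·0.00416667° lat → SW at lon 110.492°, lat -3.2375°.
Cell spans 0.00833333° lon × 0.00416667° lat. NE corner is SW corner plus one full cell.
latitude -3.23333, longitude 110.50000.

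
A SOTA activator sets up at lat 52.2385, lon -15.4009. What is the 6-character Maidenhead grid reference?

Add 180° to longitude and 90° to latitude: 164.5991, 142.2385.
Field: 164.5991/20 → 8 → I, 142.2385/10 → 14 → O; chars IO.
Square: 4.5991/2 → 2, 2.2385/1 → 2; chars 22.
Subsquare: 0.5991/0.0833333 → 7 → h, 0.2385/0.0416667 → 5 → f; chars hf.

IO22hf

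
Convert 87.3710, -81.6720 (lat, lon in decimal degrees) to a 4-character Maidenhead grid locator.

ER97

Shift to the Maidenhead origin (180°W, 90°S): lon 98.33, lat 177.37.
Field: lon ⌊98.33/20⌋ = 4 → E; lat ⌊177.37/10⌋ = 17 → R.
Square: lon ⌊18.33/2⌋ = 9; lat ⌊7.37/1⌋ = 7.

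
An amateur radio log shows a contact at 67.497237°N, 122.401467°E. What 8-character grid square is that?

Shift to the Maidenhead origin (180°W, 90°S): lon 302.40147, lat 157.49724.
Field (20°×10°, letters A–R): lon ⌊302.40147/20⌋ = 15 → P; lat ⌊157.49724/10⌋ = 15 → P.
Square (2°×1°, digits 0–9): lon ⌊2.40147/2⌋ = 1; lat ⌊7.49724/1⌋ = 7.
Subsquare (5′×2.5′, letters a–x): lon ⌊0.40147/0.0833333⌋ = 4 → e; lat ⌊0.49724/0.0416667⌋ = 11 → l.
Extended square (30″×15″, digits 0–9): lon ⌊0.06813/0.00833333⌋ = 8; lat ⌊0.03890/0.00416667⌋ = 9.

PP17el89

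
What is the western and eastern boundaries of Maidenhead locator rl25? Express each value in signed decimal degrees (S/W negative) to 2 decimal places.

164.00, 166.00

Field R=17, L=11: +17·20° lon, +11·10° lat → SW at lon 160°, lat 20°.
Square 2, 5: +2·2° lon, +5·1° lat → SW at lon 164°, lat 25°.
Cell spans 2° lon × 1° lat.
west 164.00, east 166.00.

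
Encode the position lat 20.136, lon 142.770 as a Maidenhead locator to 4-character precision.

Shift to the Maidenhead origin (180°W, 90°S): lon 322.77, lat 110.14.
Field: 322.77/20 → 16 → Q, 110.14/10 → 11 → L; chars QL.
Square: 2.77/2 → 1, 0.14/1 → 0; chars 10.

QL10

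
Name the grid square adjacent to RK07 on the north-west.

QK98

Longitude square 0; −1 → -1, wraps to 9, carry into field.
Longitude field R = 17; −1 → 16 = Q.
Latitude square 7; +1 → 8.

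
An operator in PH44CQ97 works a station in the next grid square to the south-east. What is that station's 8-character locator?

PH44dq06

Longitude extended square 9; +1 → 10, wraps to 0, carry into subsquare.
Longitude subsquare c = 2; +1 → 3 = d.
Latitude extended square 7; −1 → 6.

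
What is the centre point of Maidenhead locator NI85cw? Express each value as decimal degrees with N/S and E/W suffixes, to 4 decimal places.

4.0625° S, 96.2083° E

Field N=13, I=8: +13·20° lon, +8·10° lat → SW at lon 80°, lat -10°.
Square 8, 5: +8·2° lon, +5·1° lat → SW at lon 96°, lat -5°.
Subsquare c=2, w=22: +2·0.0833333° lon, +22·0.0416667° lat → SW at lon 96.1667°, lat -4.08333°.
Cell spans 0.0833333° lon × 0.0416667° lat. Centre is SW corner plus half of each.
latitude 4.0625° S, longitude 96.2083° E.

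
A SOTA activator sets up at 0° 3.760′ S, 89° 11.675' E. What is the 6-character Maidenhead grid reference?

NI49ow

Add 180° to longitude and 90° to latitude: 269.1946, 89.9373.
Field (20°×10°, letters A–R): 269.1946/20 → 13 → N, 89.9373/10 → 8 → I; chars NI.
Square (2°×1°, digits 0–9): 9.1946/2 → 4, 9.9373/1 → 9; chars 49.
Subsquare (5′×2.5′, letters a–x): 1.1946/0.0833333 → 14 → o, 0.9373/0.0416667 → 22 → w; chars ow.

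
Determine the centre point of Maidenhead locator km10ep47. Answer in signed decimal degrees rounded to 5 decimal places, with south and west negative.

30.65625, 22.37083

Field K=10, M=12: +10·20° lon, +12·10° lat → SW at lon 20°, lat 30°.
Square 1, 0: +1·2° lon, +0·1° lat → SW at lon 22°, lat 30°.
Subsquare e=4, p=15: +4·0.0833333° lon, +15·0.0416667° lat → SW at lon 22.3333°, lat 30.625°.
Extended square 4, 7: +4·0.00833333° lon, +7·0.00416667° lat → SW at lon 22.3667°, lat 30.6542°.
Cell spans 0.00833333° lon × 0.00416667° lat. Centre is SW corner plus half of each.
latitude 30.65625, longitude 22.37083.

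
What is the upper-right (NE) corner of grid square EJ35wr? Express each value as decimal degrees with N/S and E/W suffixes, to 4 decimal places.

Field E=4, J=9: +4·20° lon, +9·10° lat → SW at lon -100°, lat 0°.
Square 3, 5: +3·2° lon, +5·1° lat → SW at lon -94°, lat 5°.
Subsquare w=22, r=17: +22·0.0833333° lon, +17·0.0416667° lat → SW at lon -92.1667°, lat 5.70833°.
Cell spans 0.0833333° lon × 0.0416667° lat. NE corner is SW corner plus one full cell.
latitude 5.7500° N, longitude 92.0833° W.

5.7500° N, 92.0833° W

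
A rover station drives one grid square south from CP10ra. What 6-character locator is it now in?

CO19rx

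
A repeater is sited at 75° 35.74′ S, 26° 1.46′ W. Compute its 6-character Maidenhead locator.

Offset from 180°W / 90°S: lon 153.9757°, lat 14.4043°.
Field: 153.9757/20 → 7 → H, 14.4043/10 → 1 → B; chars HB.
Square: 13.9757/2 → 6, 4.4043/1 → 4; chars 64.
Subsquare: 1.9757/0.0833333 → 23 → x, 0.4043/0.0416667 → 9 → j; chars xj.

HB64xj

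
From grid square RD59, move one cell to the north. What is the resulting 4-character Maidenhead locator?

RE50

Latitude square 9; +1 → 10, wraps to 0, carry into field.
Latitude field D = 3; +1 → 4 = E.
The longitude characters are unchanged.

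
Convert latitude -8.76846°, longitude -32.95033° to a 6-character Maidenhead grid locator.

HI31mf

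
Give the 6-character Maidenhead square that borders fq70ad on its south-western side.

Longitude subsquare a = 0; −1 → -1, wraps to 23 = x, carry into square.
Longitude square 7; −1 → 6.
Latitude subsquare d = 3; −1 → 2 = c.

FQ60xc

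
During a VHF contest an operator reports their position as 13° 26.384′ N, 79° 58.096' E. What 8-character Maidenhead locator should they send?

Add 180° to longitude and 90° to latitude: 259.96827, 103.43973.
Field (20°×10°, letters A–R): 259.96827/20 → 12 → M, 103.43973/10 → 10 → K; chars MK.
Square (2°×1°, digits 0–9): 19.96827/2 → 9, 3.43973/1 → 3; chars 93.
Subsquare (5′×2.5′, letters a–x): 1.96827/0.0833333 → 23 → x, 0.43973/0.0416667 → 10 → k; chars xk.
Extended square (30″×15″, digits 0–9): 0.05160/0.00833333 → 6, 0.02307/0.00416667 → 5; chars 65.

MK93xk65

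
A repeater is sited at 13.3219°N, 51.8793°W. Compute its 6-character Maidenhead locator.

GK43bh

Shift to the Maidenhead origin (180°W, 90°S): lon 128.1207, lat 103.3219.
Field: 128.1207/20 → 6 → G, 103.3219/10 → 10 → K; chars GK.
Square: 8.1207/2 → 4, 3.3219/1 → 3; chars 43.
Subsquare: 0.1207/0.0833333 → 1 → b, 0.3219/0.0416667 → 7 → h; chars bh.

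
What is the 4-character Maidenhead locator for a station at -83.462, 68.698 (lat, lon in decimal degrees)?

MA46

Shift to the Maidenhead origin (180°W, 90°S): lon 248.70, lat 6.54.
Field: 248.70/20 → 12 → M, 6.54/10 → 0 → A; chars MA.
Square: 8.70/2 → 4, 6.54/1 → 6; chars 46.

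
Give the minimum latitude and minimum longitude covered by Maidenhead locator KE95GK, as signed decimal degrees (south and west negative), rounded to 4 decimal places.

-44.5833, 38.5000

Field K=10, E=4: +10·20° lon, +4·10° lat → SW at lon 20°, lat -50°.
Square 9, 5: +9·2° lon, +5·1° lat → SW at lon 38°, lat -45°.
Subsquare g=6, k=10: +6·0.0833333° lon, +10·0.0416667° lat → SW at lon 38.5°, lat -44.5833°.
latitude -44.5833, longitude 38.5000.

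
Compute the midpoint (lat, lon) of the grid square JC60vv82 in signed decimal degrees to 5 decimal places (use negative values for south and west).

Field J=9, C=2: +9·20° lon, +2·10° lat → SW at lon 0°, lat -70°.
Square 6, 0: +6·2° lon, +0·1° lat → SW at lon 12°, lat -70°.
Subsquare v=21, v=21: +21·0.0833333° lon, +21·0.0416667° lat → SW at lon 13.75°, lat -69.125°.
Extended square 8, 2: +8·0.00833333° lon, +2·0.00416667° lat → SW at lon 13.8167°, lat -69.1167°.
Cell spans 0.00833333° lon × 0.00416667° lat. Centre is SW corner plus half of each.
latitude -69.11458, longitude 13.82083.

-69.11458, 13.82083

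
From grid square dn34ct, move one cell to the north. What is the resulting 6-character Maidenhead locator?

Latitude subsquare t = 19; +1 → 20 = u.
The longitude characters are unchanged.

DN34cu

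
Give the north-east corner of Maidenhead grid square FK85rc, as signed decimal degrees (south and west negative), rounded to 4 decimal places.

Field F=5, K=10: +5·20° lon, +10·10° lat → SW at lon -80°, lat 10°.
Square 8, 5: +8·2° lon, +5·1° lat → SW at lon -64°, lat 15°.
Subsquare r=17, c=2: +17·0.0833333° lon, +2·0.0416667° lat → SW at lon -62.5833°, lat 15.0833°.
Cell spans 0.0833333° lon × 0.0416667° lat. NE corner is SW corner plus one full cell.
latitude 15.1250, longitude -62.5000.

15.1250, -62.5000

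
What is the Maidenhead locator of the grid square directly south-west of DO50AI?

Longitude subsquare a = 0; −1 → -1, wraps to 23 = x, carry into square.
Longitude square 5; −1 → 4.
Latitude subsquare i = 8; −1 → 7 = h.

DO40xh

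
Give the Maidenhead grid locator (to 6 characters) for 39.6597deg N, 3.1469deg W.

Offset from 180°W / 90°S: lon 176.8531°, lat 129.6597°.
Field (20°×10°, letters A–R): lon ⌊176.8531/20⌋ = 8 → I; lat ⌊129.6597/10⌋ = 12 → M.
Square (2°×1°, digits 0–9): lon ⌊16.8531/2⌋ = 8; lat ⌊9.6597/1⌋ = 9.
Subsquare (5′×2.5′, letters a–x): lon ⌊0.8531/0.0833333⌋ = 10 → k; lat ⌊0.6597/0.0416667⌋ = 15 → p.

IM89kp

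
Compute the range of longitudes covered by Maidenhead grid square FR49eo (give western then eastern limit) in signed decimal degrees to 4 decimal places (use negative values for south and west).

Field F=5, R=17: +5·20° lon, +17·10° lat → SW at lon -80°, lat 80°.
Square 4, 9: +4·2° lon, +9·1° lat → SW at lon -72°, lat 89°.
Subsquare e=4, o=14: +4·0.0833333° lon, +14·0.0416667° lat → SW at lon -71.6667°, lat 89.5833°.
Cell spans 0.0833333° lon × 0.0416667° lat.
west -71.6667, east -71.5833.

-71.6667, -71.5833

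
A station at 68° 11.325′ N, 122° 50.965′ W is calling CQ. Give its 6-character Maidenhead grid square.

CP88ne

Add 180° to longitude and 90° to latitude: 57.1506, 158.1887.
Field (20°×10°, letters A–R): 57.1506/20 → 2 → C, 158.1887/10 → 15 → P; chars CP.
Square (2°×1°, digits 0–9): 17.1506/2 → 8, 8.1887/1 → 8; chars 88.
Subsquare (5′×2.5′, letters a–x): 1.1506/0.0833333 → 13 → n, 0.1887/0.0416667 → 4 → e; chars ne.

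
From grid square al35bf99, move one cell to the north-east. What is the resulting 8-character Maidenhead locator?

Longitude extended square 9; +1 → 10, wraps to 0, carry into subsquare.
Longitude subsquare b = 1; +1 → 2 = c.
Latitude extended square 9; +1 → 10, wraps to 0, carry into subsquare.
Latitude subsquare f = 5; +1 → 6 = g.

AL35cg00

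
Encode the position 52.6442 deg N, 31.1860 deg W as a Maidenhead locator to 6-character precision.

Add 180° to longitude and 90° to latitude: 148.8140, 142.6442.
Field: lon ⌊148.8140/20⌋ = 7 → H; lat ⌊142.6442/10⌋ = 14 → O.
Square: lon ⌊8.8140/2⌋ = 4; lat ⌊2.6442/1⌋ = 2.
Subsquare: lon ⌊0.8140/0.0833333⌋ = 9 → j; lat ⌊0.6442/0.0416667⌋ = 15 → p.

HO42jp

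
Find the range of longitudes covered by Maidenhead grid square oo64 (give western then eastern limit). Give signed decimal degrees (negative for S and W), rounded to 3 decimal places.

112.000, 114.000

Field O=14, O=14: +14·20° lon, +14·10° lat → SW at lon 100°, lat 50°.
Square 6, 4: +6·2° lon, +4·1° lat → SW at lon 112°, lat 54°.
Cell spans 2° lon × 1° lat.
west 112.000, east 114.000.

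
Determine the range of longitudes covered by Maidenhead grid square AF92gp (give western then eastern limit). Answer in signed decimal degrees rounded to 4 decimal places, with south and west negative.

Field A=0, F=5: +0·20° lon, +5·10° lat → SW at lon -180°, lat -40°.
Square 9, 2: +9·2° lon, +2·1° lat → SW at lon -162°, lat -38°.
Subsquare g=6, p=15: +6·0.0833333° lon, +15·0.0416667° lat → SW at lon -161.5°, lat -37.375°.
Cell spans 0.0833333° lon × 0.0416667° lat.
west -161.5000, east -161.4167.

-161.5000, -161.4167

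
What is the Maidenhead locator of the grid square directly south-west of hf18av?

HF08xu

Longitude subsquare a = 0; −1 → -1, wraps to 23 = x, carry into square.
Longitude square 1; −1 → 0.
Latitude subsquare v = 21; −1 → 20 = u.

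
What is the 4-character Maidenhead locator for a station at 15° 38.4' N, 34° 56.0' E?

KK75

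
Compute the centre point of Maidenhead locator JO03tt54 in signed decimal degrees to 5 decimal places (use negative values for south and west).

53.81042, 1.62917

Field J=9, O=14: +9·20° lon, +14·10° lat → SW at lon 0°, lat 50°.
Square 0, 3: +0·2° lon, +3·1° lat → SW at lon 0°, lat 53°.
Subsquare t=19, t=19: +19·0.0833333° lon, +19·0.0416667° lat → SW at lon 1.58333°, lat 53.7917°.
Extended square 5, 4: +5·0.00833333° lon, +4·0.00416667° lat → SW at lon 1.625°, lat 53.8083°.
Cell spans 0.00833333° lon × 0.00416667° lat. Centre is SW corner plus half of each.
latitude 53.81042, longitude 1.62917.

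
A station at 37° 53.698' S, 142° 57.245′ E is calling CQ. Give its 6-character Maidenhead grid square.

QF12lc

Offset from 180°W / 90°S: lon 322.9541°, lat 52.1050°.
Field: 322.9541/20 → 16 → Q, 52.1050/10 → 5 → F; chars QF.
Square: 2.9541/2 → 1, 2.1050/1 → 2; chars 12.
Subsquare: 0.9541/0.0833333 → 11 → l, 0.1050/0.0416667 → 2 → c; chars lc.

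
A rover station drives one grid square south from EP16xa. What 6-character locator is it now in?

EP15xx

Latitude subsquare a = 0; −1 → -1, wraps to 23 = x, carry into square.
Latitude square 6; −1 → 5.
The longitude characters are unchanged.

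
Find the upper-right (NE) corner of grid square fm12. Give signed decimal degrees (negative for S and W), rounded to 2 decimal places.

33.00, -76.00

Field F=5, M=12: +5·20° lon, +12·10° lat → SW at lon -80°, lat 30°.
Square 1, 2: +1·2° lon, +2·1° lat → SW at lon -78°, lat 32°.
Cell spans 2° lon × 1° lat. NE corner is SW corner plus one full cell.
latitude 33.00, longitude -76.00.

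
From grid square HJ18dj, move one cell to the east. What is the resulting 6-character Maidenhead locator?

HJ18ej

Longitude subsquare d = 3; +1 → 4 = e.
The latitude characters are unchanged.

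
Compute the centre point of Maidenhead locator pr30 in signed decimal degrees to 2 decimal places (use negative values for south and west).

80.50, 127.00

Field P=15, R=17: +15·20° lon, +17·10° lat → SW at lon 120°, lat 80°.
Square 3, 0: +3·2° lon, +0·1° lat → SW at lon 126°, lat 80°.
Cell spans 2° lon × 1° lat. Centre is SW corner plus half of each.
latitude 80.50, longitude 127.00.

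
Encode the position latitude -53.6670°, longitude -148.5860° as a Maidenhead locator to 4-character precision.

BD56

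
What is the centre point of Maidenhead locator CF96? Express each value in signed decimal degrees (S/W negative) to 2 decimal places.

-33.50, -121.00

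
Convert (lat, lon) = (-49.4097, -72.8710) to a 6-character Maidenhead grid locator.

Shift to the Maidenhead origin (180°W, 90°S): lon 107.1290, lat 40.5903.
Field (20°×10°, letters A–R): 107.1290/20 → 5 → F, 40.5903/10 → 4 → E; chars FE.
Square (2°×1°, digits 0–9): 7.1290/2 → 3, 0.5903/1 → 0; chars 30.
Subsquare (5′×2.5′, letters a–x): 1.1290/0.0833333 → 13 → n, 0.5903/0.0416667 → 14 → o; chars no.

FE30no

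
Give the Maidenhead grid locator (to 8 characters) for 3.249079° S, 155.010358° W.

BI26ls80

Offset from 180°W / 90°S: lon 24.98964°, lat 86.75092°.
Field: 24.98964/20 → 1 → B, 86.75092/10 → 8 → I; chars BI.
Square: 4.98964/2 → 2, 6.75092/1 → 6; chars 26.
Subsquare: 0.98964/0.0833333 → 11 → l, 0.75092/0.0416667 → 18 → s; chars ls.
Extended square: 0.07298/0.00833333 → 8, 0.00092/0.00416667 → 0; chars 80.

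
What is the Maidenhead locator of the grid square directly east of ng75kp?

NG75lp

Longitude subsquare k = 10; +1 → 11 = l.
The latitude characters are unchanged.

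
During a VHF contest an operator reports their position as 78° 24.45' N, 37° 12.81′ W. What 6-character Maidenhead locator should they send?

HQ18jj

Add 180° to longitude and 90° to latitude: 142.7865, 168.4075.
Field: lon ⌊142.7865/20⌋ = 7 → H; lat ⌊168.4075/10⌋ = 16 → Q.
Square: lon ⌊2.7865/2⌋ = 1; lat ⌊8.4075/1⌋ = 8.
Subsquare: lon ⌊0.7865/0.0833333⌋ = 9 → j; lat ⌊0.4075/0.0416667⌋ = 9 → j.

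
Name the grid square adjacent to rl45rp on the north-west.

Longitude subsquare r = 17; −1 → 16 = q.
Latitude subsquare p = 15; +1 → 16 = q.

RL45qq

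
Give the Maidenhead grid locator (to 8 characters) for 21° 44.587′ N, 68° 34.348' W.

Shift to the Maidenhead origin (180°W, 90°S): lon 111.42753, lat 111.74312.
Field: 111.42753/20 → 5 → F, 111.74312/10 → 11 → L; chars FL.
Square: 11.42753/2 → 5, 1.74312/1 → 1; chars 51.
Subsquare: 1.42753/0.0833333 → 17 → r, 0.74312/0.0416667 → 17 → r; chars rr.
Extended square: 0.01087/0.00833333 → 1, 0.03478/0.00416667 → 8; chars 18.

FL51rr18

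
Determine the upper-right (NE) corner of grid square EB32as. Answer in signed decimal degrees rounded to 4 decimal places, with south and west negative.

-77.2083, -93.9167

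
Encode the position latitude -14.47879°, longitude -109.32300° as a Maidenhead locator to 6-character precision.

DH55im

Offset from 180°W / 90°S: lon 70.6770°, lat 75.5212°.
Field: 70.6770/20 → 3 → D, 75.5212/10 → 7 → H; chars DH.
Square: 10.6770/2 → 5, 5.5212/1 → 5; chars 55.
Subsquare: 0.6770/0.0833333 → 8 → i, 0.5212/0.0416667 → 12 → m; chars im.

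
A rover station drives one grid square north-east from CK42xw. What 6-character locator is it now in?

Longitude subsquare x = 23; +1 → 24, wraps to 0 = a, carry into square.
Longitude square 4; +1 → 5.
Latitude subsquare w = 22; +1 → 23 = x.

CK52ax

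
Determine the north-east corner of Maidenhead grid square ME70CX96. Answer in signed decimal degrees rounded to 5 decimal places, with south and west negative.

-49.01250, 74.25000

Field M=12, E=4: +12·20° lon, +4·10° lat → SW at lon 60°, lat -50°.
Square 7, 0: +7·2° lon, +0·1° lat → SW at lon 74°, lat -50°.
Subsquare c=2, x=23: +2·0.0833333° lon, +23·0.0416667° lat → SW at lon 74.1667°, lat -49.0417°.
Extended square 9, 6: +9·0.00833333° lon, +6·0.00416667° lat → SW at lon 74.2417°, lat -49.0167°.
Cell spans 0.00833333° lon × 0.00416667° lat. NE corner is SW corner plus one full cell.
latitude -49.01250, longitude 74.25000.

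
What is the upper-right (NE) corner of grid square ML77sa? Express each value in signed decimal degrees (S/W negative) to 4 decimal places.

27.0417, 75.5833

Field M=12, L=11: +12·20° lon, +11·10° lat → SW at lon 60°, lat 20°.
Square 7, 7: +7·2° lon, +7·1° lat → SW at lon 74°, lat 27°.
Subsquare s=18, a=0: +18·0.0833333° lon, +0·0.0416667° lat → SW at lon 75.5°, lat 27°.
Cell spans 0.0833333° lon × 0.0416667° lat. NE corner is SW corner plus one full cell.
latitude 27.0417, longitude 75.5833.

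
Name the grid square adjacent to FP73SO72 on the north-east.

FP73so83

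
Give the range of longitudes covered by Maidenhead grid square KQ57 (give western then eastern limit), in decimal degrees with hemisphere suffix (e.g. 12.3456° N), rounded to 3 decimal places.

30.000° E, 32.000° E

Field K=10, Q=16: +10·20° lon, +16·10° lat → SW at lon 20°, lat 70°.
Square 5, 7: +5·2° lon, +7·1° lat → SW at lon 30°, lat 77°.
Cell spans 2° lon × 1° lat.
west 30.000° E, east 32.000° E.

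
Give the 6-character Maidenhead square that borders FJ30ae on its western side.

FJ20xe

Longitude subsquare a = 0; −1 → -1, wraps to 23 = x, carry into square.
Longitude square 3; −1 → 2.
The latitude characters are unchanged.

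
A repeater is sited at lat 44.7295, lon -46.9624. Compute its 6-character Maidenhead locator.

GN64mr

Offset from 180°W / 90°S: lon 133.0376°, lat 134.7295°.
Field (20°×10°, letters A–R): lon ⌊133.0376/20⌋ = 6 → G; lat ⌊134.7295/10⌋ = 13 → N.
Square (2°×1°, digits 0–9): lon ⌊13.0376/2⌋ = 6; lat ⌊4.7295/1⌋ = 4.
Subsquare (5′×2.5′, letters a–x): lon ⌊1.0376/0.0833333⌋ = 12 → m; lat ⌊0.7295/0.0416667⌋ = 17 → r.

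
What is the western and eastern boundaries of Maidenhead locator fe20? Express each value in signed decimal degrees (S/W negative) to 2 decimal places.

Field F=5, E=4: +5·20° lon, +4·10° lat → SW at lon -80°, lat -50°.
Square 2, 0: +2·2° lon, +0·1° lat → SW at lon -76°, lat -50°.
Cell spans 2° lon × 1° lat.
west -76.00, east -74.00.

-76.00, -74.00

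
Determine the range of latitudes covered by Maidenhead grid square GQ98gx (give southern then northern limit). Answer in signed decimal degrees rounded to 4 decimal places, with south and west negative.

78.9583, 79.0000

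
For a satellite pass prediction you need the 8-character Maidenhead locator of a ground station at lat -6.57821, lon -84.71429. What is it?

EI73pk41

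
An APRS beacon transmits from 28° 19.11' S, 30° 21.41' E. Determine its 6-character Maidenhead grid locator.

Offset from 180°W / 90°S: lon 210.3568°, lat 61.6815°.
Field (20°×10°, letters A–R): 210.3568/20 → 10 → K, 61.6815/10 → 6 → G; chars KG.
Square (2°×1°, digits 0–9): 10.3568/2 → 5, 1.6815/1 → 1; chars 51.
Subsquare (5′×2.5′, letters a–x): 0.3568/0.0833333 → 4 → e, 0.6815/0.0416667 → 16 → q; chars eq.

KG51eq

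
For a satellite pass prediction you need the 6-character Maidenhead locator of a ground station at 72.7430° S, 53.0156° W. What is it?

GB37lg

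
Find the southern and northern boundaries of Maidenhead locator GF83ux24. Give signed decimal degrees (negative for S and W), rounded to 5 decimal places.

-36.02500, -36.02083

Field G=6, F=5: +6·20° lon, +5·10° lat → SW at lon -60°, lat -40°.
Square 8, 3: +8·2° lon, +3·1° lat → SW at lon -44°, lat -37°.
Subsquare u=20, x=23: +20·0.0833333° lon, +23·0.0416667° lat → SW at lon -42.3333°, lat -36.0417°.
Extended square 2, 4: +2·0.00833333° lon, +4·0.00416667° lat → SW at lon -42.3167°, lat -36.025°.
Cell spans 0.00833333° lon × 0.00416667° lat.
south -36.02500, north -36.02083.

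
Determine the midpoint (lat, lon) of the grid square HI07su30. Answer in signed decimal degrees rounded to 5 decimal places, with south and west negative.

Field H=7, I=8: +7·20° lon, +8·10° lat → SW at lon -40°, lat -10°.
Square 0, 7: +0·2° lon, +7·1° lat → SW at lon -40°, lat -3°.
Subsquare s=18, u=20: +18·0.0833333° lon, +20·0.0416667° lat → SW at lon -38.5°, lat -2.16667°.
Extended square 3, 0: +3·0.00833333° lon, +0·0.00416667° lat → SW at lon -38.475°, lat -2.16667°.
Cell spans 0.00833333° lon × 0.00416667° lat. Centre is SW corner plus half of each.
latitude -2.16458, longitude -38.47083.

-2.16458, -38.47083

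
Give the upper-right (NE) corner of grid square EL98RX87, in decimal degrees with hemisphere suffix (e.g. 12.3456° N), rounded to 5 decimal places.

28.99167° N, 80.50833° W

Field E=4, L=11: +4·20° lon, +11·10° lat → SW at lon -100°, lat 20°.
Square 9, 8: +9·2° lon, +8·1° lat → SW at lon -82°, lat 28°.
Subsquare r=17, x=23: +17·0.0833333° lon, +23·0.0416667° lat → SW at lon -80.5833°, lat 28.9583°.
Extended square 8, 7: +8·0.00833333° lon, +7·0.00416667° lat → SW at lon -80.5167°, lat 28.9875°.
Cell spans 0.00833333° lon × 0.00416667° lat. NE corner is SW corner plus one full cell.
latitude 28.99167° N, longitude 80.50833° W.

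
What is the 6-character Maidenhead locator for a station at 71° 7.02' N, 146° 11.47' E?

Offset from 180°W / 90°S: lon 326.1912°, lat 161.1170°.
Field: 326.1912/20 → 16 → Q, 161.1170/10 → 16 → Q; chars QQ.
Square: 6.1912/2 → 3, 1.1170/1 → 1; chars 31.
Subsquare: 0.1912/0.0833333 → 2 → c, 0.1170/0.0416667 → 2 → c; chars cc.

QQ31cc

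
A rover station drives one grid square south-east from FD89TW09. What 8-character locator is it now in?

Longitude extended square 0; +1 → 1.
Latitude extended square 9; −1 → 8.

FD89tw18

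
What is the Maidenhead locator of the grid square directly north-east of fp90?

GP01

Longitude square 9; +1 → 10, wraps to 0, carry into field.
Longitude field F = 5; +1 → 6 = G.
Latitude square 0; +1 → 1.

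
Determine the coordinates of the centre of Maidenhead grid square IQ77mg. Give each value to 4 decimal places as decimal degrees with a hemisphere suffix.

77.2708° N, 4.9583° W

Field I=8, Q=16: +8·20° lon, +16·10° lat → SW at lon -20°, lat 70°.
Square 7, 7: +7·2° lon, +7·1° lat → SW at lon -6°, lat 77°.
Subsquare m=12, g=6: +12·0.0833333° lon, +6·0.0416667° lat → SW at lon -5°, lat 77.25°.
Cell spans 0.0833333° lon × 0.0416667° lat. Centre is SW corner plus half of each.
latitude 77.2708° N, longitude 4.9583° W.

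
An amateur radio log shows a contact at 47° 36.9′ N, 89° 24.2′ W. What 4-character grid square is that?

EN57

Shift to the Maidenhead origin (180°W, 90°S): lon 90.60, lat 137.62.
Field: 90.60/20 → 4 → E, 137.62/10 → 13 → N; chars EN.
Square: 10.60/2 → 5, 7.62/1 → 7; chars 57.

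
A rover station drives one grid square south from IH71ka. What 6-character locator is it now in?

Latitude subsquare a = 0; −1 → -1, wraps to 23 = x, carry into square.
Latitude square 1; −1 → 0.
The longitude characters are unchanged.

IH70kx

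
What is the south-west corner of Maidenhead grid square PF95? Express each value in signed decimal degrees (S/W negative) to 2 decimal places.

Field P=15, F=5: +15·20° lon, +5·10° lat → SW at lon 120°, lat -40°.
Square 9, 5: +9·2° lon, +5·1° lat → SW at lon 138°, lat -35°.
latitude -35.00, longitude 138.00.

-35.00, 138.00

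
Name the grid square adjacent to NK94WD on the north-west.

Longitude subsquare w = 22; −1 → 21 = v.
Latitude subsquare d = 3; +1 → 4 = e.

NK94ve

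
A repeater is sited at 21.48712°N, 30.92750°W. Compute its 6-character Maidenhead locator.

HL41ml

Add 180° to longitude and 90° to latitude: 149.0725, 111.4871.
Field: lon ⌊149.0725/20⌋ = 7 → H; lat ⌊111.4871/10⌋ = 11 → L.
Square: lon ⌊9.0725/2⌋ = 4; lat ⌊1.4871/1⌋ = 1.
Subsquare: lon ⌊1.0725/0.0833333⌋ = 12 → m; lat ⌊0.4871/0.0416667⌋ = 11 → l.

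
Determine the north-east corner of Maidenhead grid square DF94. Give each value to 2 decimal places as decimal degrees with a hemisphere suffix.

35.00° S, 100.00° W

Field D=3, F=5: +3·20° lon, +5·10° lat → SW at lon -120°, lat -40°.
Square 9, 4: +9·2° lon, +4·1° lat → SW at lon -102°, lat -36°.
Cell spans 2° lon × 1° lat. NE corner is SW corner plus one full cell.
latitude 35.00° S, longitude 100.00° W.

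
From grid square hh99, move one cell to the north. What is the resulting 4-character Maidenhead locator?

HI90

Latitude square 9; +1 → 10, wraps to 0, carry into field.
Latitude field H = 7; +1 → 8 = I.
The longitude characters are unchanged.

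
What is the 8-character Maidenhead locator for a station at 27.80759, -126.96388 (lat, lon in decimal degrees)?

Shift to the Maidenhead origin (180°W, 90°S): lon 53.03612, lat 117.80759.
Field (20°×10°, letters A–R): 53.03612/20 → 2 → C, 117.80759/10 → 11 → L; chars CL.
Square (2°×1°, digits 0–9): 13.03612/2 → 6, 7.80759/1 → 7; chars 67.
Subsquare (5′×2.5′, letters a–x): 1.03612/0.0833333 → 12 → m, 0.80759/0.0416667 → 19 → t; chars mt.
Extended square (30″×15″, digits 0–9): 0.03612/0.00833333 → 4, 0.01592/0.00416667 → 3; chars 43.

CL67mt43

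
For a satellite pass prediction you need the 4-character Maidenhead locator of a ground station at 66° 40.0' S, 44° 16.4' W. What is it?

Shift to the Maidenhead origin (180°W, 90°S): lon 135.73, lat 23.33.
Field (20°×10°, letters A–R): lon ⌊135.73/20⌋ = 6 → G; lat ⌊23.33/10⌋ = 2 → C.
Square (2°×1°, digits 0–9): lon ⌊15.73/2⌋ = 7; lat ⌊3.33/1⌋ = 3.

GC73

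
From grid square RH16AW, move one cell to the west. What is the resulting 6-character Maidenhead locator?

RH06xw

Longitude subsquare a = 0; −1 → -1, wraps to 23 = x, carry into square.
Longitude square 1; −1 → 0.
The latitude characters are unchanged.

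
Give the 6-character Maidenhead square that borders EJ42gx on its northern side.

Latitude subsquare x = 23; +1 → 24, wraps to 0 = a, carry into square.
Latitude square 2; +1 → 3.
The longitude characters are unchanged.

EJ43ga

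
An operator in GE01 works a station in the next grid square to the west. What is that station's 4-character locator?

FE91

Longitude square 0; −1 → -1, wraps to 9, carry into field.
Longitude field G = 6; −1 → 5 = F.
The latitude characters are unchanged.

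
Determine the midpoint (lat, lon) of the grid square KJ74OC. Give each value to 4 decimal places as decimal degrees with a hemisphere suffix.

Field K=10, J=9: +10·20° lon, +9·10° lat → SW at lon 20°, lat 0°.
Square 7, 4: +7·2° lon, +4·1° lat → SW at lon 34°, lat 4°.
Subsquare o=14, c=2: +14·0.0833333° lon, +2·0.0416667° lat → SW at lon 35.1667°, lat 4.08333°.
Cell spans 0.0833333° lon × 0.0416667° lat. Centre is SW corner plus half of each.
latitude 4.1042° N, longitude 35.2083° E.

4.1042° N, 35.2083° E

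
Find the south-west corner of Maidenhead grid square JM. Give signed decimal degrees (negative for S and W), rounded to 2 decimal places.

30.00, 0.00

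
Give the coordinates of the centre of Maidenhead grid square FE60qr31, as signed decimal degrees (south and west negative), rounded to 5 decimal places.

Field F=5, E=4: +5·20° lon, +4·10° lat → SW at lon -80°, lat -50°.
Square 6, 0: +6·2° lon, +0·1° lat → SW at lon -68°, lat -50°.
Subsquare q=16, r=17: +16·0.0833333° lon, +17·0.0416667° lat → SW at lon -66.6667°, lat -49.2917°.
Extended square 3, 1: +3·0.00833333° lon, +1·0.00416667° lat → SW at lon -66.6417°, lat -49.2875°.
Cell spans 0.00833333° lon × 0.00416667° lat. Centre is SW corner plus half of each.
latitude -49.28542, longitude -66.63750.

-49.28542, -66.63750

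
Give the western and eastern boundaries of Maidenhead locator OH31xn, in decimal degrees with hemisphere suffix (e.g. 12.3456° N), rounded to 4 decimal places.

107.9167° E, 108.0000° E

Field O=14, H=7: +14·20° lon, +7·10° lat → SW at lon 100°, lat -20°.
Square 3, 1: +3·2° lon, +1·1° lat → SW at lon 106°, lat -19°.
Subsquare x=23, n=13: +23·0.0833333° lon, +13·0.0416667° lat → SW at lon 107.917°, lat -18.4583°.
Cell spans 0.0833333° lon × 0.0416667° lat.
west 107.9167° E, east 108.0000° E.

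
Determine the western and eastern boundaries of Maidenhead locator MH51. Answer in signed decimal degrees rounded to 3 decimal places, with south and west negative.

70.000, 72.000

Field M=12, H=7: +12·20° lon, +7·10° lat → SW at lon 60°, lat -20°.
Square 5, 1: +5·2° lon, +1·1° lat → SW at lon 70°, lat -19°.
Cell spans 2° lon × 1° lat.
west 70.000, east 72.000.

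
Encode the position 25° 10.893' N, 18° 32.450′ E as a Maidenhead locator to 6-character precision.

Shift to the Maidenhead origin (180°W, 90°S): lon 198.5408, lat 115.1816.
Field: 198.5408/20 → 9 → J, 115.1816/10 → 11 → L; chars JL.
Square: 18.5408/2 → 9, 5.1816/1 → 5; chars 95.
Subsquare: 0.5408/0.0833333 → 6 → g, 0.1816/0.0416667 → 4 → e; chars ge.

JL95ge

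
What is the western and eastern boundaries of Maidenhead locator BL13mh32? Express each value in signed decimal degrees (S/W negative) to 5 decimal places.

-156.97500, -156.96667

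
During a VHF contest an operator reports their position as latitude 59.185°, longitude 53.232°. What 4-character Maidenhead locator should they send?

Shift to the Maidenhead origin (180°W, 90°S): lon 233.23, lat 149.19.
Field (20°×10°, letters A–R): 233.23/20 → 11 → L, 149.19/10 → 14 → O; chars LO.
Square (2°×1°, digits 0–9): 13.23/2 → 6, 9.19/1 → 9; chars 69.

LO69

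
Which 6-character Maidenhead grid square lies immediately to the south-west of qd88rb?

QD88qa

Longitude subsquare r = 17; −1 → 16 = q.
Latitude subsquare b = 1; −1 → 0 = a.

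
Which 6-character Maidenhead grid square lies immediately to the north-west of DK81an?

Longitude subsquare a = 0; −1 → -1, wraps to 23 = x, carry into square.
Longitude square 8; −1 → 7.
Latitude subsquare n = 13; +1 → 14 = o.

DK71xo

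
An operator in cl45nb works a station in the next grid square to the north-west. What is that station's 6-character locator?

CL45mc

Longitude subsquare n = 13; −1 → 12 = m.
Latitude subsquare b = 1; +1 → 2 = c.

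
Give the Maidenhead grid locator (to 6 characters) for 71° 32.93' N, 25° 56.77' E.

KQ21xn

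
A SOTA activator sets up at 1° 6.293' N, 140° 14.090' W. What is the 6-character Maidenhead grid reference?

Add 180° to longitude and 90° to latitude: 39.7652, 91.1049.
Field (20°×10°, letters A–R): lon ⌊39.7652/20⌋ = 1 → B; lat ⌊91.1049/10⌋ = 9 → J.
Square (2°×1°, digits 0–9): lon ⌊19.7652/2⌋ = 9; lat ⌊1.1049/1⌋ = 1.
Subsquare (5′×2.5′, letters a–x): lon ⌊1.7652/0.0833333⌋ = 21 → v; lat ⌊0.1049/0.0416667⌋ = 2 → c.

BJ91vc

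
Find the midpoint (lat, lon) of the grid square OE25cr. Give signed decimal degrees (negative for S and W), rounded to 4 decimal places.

-44.2708, 104.2083

Field O=14, E=4: +14·20° lon, +4·10° lat → SW at lon 100°, lat -50°.
Square 2, 5: +2·2° lon, +5·1° lat → SW at lon 104°, lat -45°.
Subsquare c=2, r=17: +2·0.0833333° lon, +17·0.0416667° lat → SW at lon 104.167°, lat -44.2917°.
Cell spans 0.0833333° lon × 0.0416667° lat. Centre is SW corner plus half of each.
latitude -44.2708, longitude 104.2083.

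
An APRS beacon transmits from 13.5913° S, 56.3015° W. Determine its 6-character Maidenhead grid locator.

GH16uj

Shift to the Maidenhead origin (180°W, 90°S): lon 123.6985, lat 76.4087.
Field (20°×10°, letters A–R): lon ⌊123.6985/20⌋ = 6 → G; lat ⌊76.4087/10⌋ = 7 → H.
Square (2°×1°, digits 0–9): lon ⌊3.6985/2⌋ = 1; lat ⌊6.4087/1⌋ = 6.
Subsquare (5′×2.5′, letters a–x): lon ⌊1.6985/0.0833333⌋ = 20 → u; lat ⌊0.4087/0.0416667⌋ = 9 → j.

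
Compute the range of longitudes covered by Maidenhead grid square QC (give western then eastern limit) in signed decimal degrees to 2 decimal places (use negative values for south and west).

Field Q=16, C=2: +16·20° lon, +2·10° lat → SW at lon 140°, lat -70°.
Cell spans 20° lon × 10° lat.
west 140.00, east 160.00.

140.00, 160.00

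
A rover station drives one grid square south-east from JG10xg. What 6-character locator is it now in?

JG20af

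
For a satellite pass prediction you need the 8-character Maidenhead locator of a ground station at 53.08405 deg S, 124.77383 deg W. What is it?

CD76ov79

Offset from 180°W / 90°S: lon 55.22617°, lat 36.91595°.
Field: 55.22617/20 → 2 → C, 36.91595/10 → 3 → D; chars CD.
Square: 15.22617/2 → 7, 6.91595/1 → 6; chars 76.
Subsquare: 1.22617/0.0833333 → 14 → o, 0.91595/0.0416667 → 21 → v; chars ov.
Extended square: 0.05950/0.00833333 → 7, 0.04095/0.00416667 → 9; chars 79.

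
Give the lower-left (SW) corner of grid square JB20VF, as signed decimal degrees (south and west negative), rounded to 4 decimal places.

Field J=9, B=1: +9·20° lon, +1·10° lat → SW at lon 0°, lat -80°.
Square 2, 0: +2·2° lon, +0·1° lat → SW at lon 4°, lat -80°.
Subsquare v=21, f=5: +21·0.0833333° lon, +5·0.0416667° lat → SW at lon 5.75°, lat -79.7917°.
latitude -79.7917, longitude 5.7500.

-79.7917, 5.7500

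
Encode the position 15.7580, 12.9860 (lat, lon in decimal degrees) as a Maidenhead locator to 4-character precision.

Offset from 180°W / 90°S: lon 192.99°, lat 105.76°.
Field: lon ⌊192.99/20⌋ = 9 → J; lat ⌊105.76/10⌋ = 10 → K.
Square: lon ⌊12.99/2⌋ = 6; lat ⌊5.76/1⌋ = 5.

JK65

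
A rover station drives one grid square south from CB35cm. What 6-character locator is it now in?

Latitude subsquare m = 12; −1 → 11 = l.
The longitude characters are unchanged.

CB35cl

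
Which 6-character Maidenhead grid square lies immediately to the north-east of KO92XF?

Longitude subsquare x = 23; +1 → 24, wraps to 0 = a, carry into square.
Longitude square 9; +1 → 10, wraps to 0, carry into field.
Longitude field K = 10; +1 → 11 = L.
Latitude subsquare f = 5; +1 → 6 = g.

LO02ag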